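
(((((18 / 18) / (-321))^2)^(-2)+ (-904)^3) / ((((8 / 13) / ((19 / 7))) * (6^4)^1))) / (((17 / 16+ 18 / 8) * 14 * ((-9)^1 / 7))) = -348576435857 / 618192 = -563864.36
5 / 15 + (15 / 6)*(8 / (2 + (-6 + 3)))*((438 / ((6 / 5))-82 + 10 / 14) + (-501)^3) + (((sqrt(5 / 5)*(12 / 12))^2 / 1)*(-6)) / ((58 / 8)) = 1531649826239 / 609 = 2515024345.22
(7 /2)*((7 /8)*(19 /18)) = 931 /288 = 3.23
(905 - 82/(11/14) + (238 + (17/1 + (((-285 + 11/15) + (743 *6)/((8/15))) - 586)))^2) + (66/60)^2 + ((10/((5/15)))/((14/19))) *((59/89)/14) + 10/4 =10355232354139327/172695600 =59962340.41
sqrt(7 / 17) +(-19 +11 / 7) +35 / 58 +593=sqrt(119) / 17 +233927 / 406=576.82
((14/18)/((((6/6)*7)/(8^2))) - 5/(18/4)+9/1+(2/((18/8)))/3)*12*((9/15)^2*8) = 13216/25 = 528.64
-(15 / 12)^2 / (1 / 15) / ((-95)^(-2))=-3384375 / 16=-211523.44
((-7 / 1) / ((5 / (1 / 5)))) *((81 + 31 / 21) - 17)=-55 / 3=-18.33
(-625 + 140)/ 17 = -485/ 17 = -28.53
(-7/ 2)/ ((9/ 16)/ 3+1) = -56/ 19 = -2.95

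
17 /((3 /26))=442 /3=147.33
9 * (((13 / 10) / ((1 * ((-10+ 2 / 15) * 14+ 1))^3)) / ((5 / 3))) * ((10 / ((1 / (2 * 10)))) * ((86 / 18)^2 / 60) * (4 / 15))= -480740 / 8703679193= -0.00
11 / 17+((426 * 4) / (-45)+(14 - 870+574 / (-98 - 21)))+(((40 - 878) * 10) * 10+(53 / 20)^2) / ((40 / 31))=-53723482171 / 816000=-65837.60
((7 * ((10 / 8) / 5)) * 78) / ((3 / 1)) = 91 / 2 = 45.50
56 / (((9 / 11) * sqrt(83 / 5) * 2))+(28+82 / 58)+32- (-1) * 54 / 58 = 308 * sqrt(415) / 747+1808 / 29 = 70.74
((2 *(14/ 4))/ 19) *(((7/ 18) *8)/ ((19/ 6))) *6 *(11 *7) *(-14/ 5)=-845152/ 1805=-468.23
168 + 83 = 251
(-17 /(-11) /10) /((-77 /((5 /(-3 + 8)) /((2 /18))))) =-153 /8470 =-0.02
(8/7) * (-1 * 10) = -80/7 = -11.43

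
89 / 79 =1.13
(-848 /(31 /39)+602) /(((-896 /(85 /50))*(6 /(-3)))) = -24497 /55552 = -0.44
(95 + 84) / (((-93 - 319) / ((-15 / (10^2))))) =0.07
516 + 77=593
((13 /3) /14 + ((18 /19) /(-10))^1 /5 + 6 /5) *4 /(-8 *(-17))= 29737 /678300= 0.04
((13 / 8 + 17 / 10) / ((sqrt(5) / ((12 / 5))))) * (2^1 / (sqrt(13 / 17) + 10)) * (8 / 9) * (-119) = -614992 * sqrt(5) / 18075 + 18088 * sqrt(1105) / 90375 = -69.43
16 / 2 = 8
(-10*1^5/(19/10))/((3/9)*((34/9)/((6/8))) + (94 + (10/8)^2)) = -5184/95779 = -0.05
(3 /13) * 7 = 21 /13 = 1.62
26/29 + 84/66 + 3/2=2341/638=3.67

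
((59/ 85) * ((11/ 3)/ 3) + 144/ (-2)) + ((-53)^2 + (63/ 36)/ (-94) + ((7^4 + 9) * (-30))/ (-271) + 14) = 235302711739/ 77950440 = 3018.62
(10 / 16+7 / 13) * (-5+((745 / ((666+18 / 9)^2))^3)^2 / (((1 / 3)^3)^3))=-4776094644993382988444646914968797605 / 821014616660089554107429965166280704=-5.82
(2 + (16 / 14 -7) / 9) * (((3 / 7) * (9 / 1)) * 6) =1530 / 49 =31.22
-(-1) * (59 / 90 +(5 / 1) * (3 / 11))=1999 / 990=2.02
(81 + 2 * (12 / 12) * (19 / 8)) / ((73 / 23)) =7889 / 292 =27.02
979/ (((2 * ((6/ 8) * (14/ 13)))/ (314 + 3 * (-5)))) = 3805373/ 21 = 181208.24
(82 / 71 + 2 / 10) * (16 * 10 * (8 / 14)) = 61568 / 497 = 123.88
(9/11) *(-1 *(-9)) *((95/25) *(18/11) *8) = 221616/605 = 366.31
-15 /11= -1.36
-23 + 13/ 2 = -33/ 2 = -16.50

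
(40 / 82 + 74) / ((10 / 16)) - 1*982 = -862.82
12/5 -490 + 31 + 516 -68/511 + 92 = 386487/2555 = 151.27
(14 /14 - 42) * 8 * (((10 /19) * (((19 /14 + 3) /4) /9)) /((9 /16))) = -37.14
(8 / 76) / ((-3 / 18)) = -12 / 19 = -0.63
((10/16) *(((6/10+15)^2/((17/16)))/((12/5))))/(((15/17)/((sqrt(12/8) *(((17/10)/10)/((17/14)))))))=1183 *sqrt(6)/250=11.59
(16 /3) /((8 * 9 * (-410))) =-1 /5535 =-0.00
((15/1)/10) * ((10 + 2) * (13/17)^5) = 6683274/1419857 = 4.71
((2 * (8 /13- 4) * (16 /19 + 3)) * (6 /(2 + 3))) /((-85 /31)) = 1194864 /104975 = 11.38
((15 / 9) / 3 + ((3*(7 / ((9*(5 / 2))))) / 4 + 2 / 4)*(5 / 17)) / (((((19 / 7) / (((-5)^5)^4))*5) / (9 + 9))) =97552320167376.16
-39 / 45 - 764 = -11473 / 15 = -764.87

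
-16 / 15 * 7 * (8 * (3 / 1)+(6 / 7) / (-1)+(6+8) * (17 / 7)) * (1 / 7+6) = -55040 / 21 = -2620.95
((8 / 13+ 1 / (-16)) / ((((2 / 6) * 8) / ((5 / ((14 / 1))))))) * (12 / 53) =5175 / 308672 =0.02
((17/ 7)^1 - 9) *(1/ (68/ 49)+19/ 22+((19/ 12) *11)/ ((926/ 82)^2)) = -9519473657/ 841827063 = -11.31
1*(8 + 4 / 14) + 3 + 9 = 142 / 7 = 20.29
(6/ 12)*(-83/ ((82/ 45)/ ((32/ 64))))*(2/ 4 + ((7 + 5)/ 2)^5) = -58090455/ 656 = -88552.52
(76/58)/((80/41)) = 779/1160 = 0.67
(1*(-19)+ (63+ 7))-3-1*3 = 45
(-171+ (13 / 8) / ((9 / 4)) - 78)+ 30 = -218.28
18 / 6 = 3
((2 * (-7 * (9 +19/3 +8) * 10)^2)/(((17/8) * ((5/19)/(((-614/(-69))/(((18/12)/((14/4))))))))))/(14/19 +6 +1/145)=17285571929920000/588415509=29376472.35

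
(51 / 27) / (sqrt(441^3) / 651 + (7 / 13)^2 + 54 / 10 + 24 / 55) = 4898465 / 52779231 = 0.09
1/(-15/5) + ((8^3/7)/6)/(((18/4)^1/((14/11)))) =925/297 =3.11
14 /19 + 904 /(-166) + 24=30422 /1577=19.29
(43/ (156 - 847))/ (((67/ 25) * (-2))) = 1075/ 92594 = 0.01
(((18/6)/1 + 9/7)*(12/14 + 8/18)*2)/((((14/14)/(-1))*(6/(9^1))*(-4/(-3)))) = -12.55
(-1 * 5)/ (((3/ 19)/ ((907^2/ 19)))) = -4113245/ 3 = -1371081.67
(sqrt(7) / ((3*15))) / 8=0.01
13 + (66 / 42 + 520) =534.57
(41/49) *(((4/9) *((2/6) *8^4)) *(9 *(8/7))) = 5373952/1029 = 5222.50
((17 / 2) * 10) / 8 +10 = 165 / 8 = 20.62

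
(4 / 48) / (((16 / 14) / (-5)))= -35 / 96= -0.36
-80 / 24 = -10 / 3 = -3.33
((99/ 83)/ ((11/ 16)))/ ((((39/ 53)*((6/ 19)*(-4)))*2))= -1007/ 1079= -0.93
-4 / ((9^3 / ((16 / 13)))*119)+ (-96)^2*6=62360782784 / 1127763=55296.00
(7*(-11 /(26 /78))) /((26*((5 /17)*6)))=-1309 /260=-5.03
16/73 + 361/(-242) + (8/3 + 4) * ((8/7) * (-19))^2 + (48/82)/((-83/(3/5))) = 138838819772651/44186287530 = 3142.12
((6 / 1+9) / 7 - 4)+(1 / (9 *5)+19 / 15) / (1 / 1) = -179 / 315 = -0.57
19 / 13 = 1.46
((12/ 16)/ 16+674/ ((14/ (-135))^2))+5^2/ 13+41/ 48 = 62674.51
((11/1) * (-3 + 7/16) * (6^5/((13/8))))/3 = -584496/13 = -44961.23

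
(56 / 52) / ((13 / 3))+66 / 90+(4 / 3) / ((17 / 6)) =62593 / 43095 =1.45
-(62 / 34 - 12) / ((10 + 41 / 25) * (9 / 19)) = 82175 / 44523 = 1.85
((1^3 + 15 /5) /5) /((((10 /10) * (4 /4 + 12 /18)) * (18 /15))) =2 /5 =0.40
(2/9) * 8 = 1.78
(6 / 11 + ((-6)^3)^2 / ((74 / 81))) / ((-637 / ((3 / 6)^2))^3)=-10392735 / 3366376485472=-0.00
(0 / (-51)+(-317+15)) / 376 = -151 / 188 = -0.80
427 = 427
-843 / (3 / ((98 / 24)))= -13769 / 12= -1147.42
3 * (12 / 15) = 12 / 5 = 2.40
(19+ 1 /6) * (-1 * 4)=-230 /3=-76.67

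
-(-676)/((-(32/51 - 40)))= 8619/502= 17.17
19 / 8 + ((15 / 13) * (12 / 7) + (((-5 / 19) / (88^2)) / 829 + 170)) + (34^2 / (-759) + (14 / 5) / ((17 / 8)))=11337059057799577 / 65100284208960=174.15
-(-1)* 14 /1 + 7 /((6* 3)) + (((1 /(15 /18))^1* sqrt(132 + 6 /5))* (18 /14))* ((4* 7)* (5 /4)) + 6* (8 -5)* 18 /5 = 702.42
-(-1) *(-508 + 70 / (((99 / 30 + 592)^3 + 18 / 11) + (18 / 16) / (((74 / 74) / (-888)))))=-1178859347855076 / 2320589268947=-508.00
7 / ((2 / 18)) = 63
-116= -116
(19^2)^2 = 130321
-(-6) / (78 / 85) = 85 / 13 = 6.54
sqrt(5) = 2.24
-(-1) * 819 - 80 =739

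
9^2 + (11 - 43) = 49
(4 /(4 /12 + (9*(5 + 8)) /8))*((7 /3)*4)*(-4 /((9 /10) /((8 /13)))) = -286720 /42003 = -6.83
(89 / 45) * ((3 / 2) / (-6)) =-89 / 180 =-0.49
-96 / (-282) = 16 / 47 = 0.34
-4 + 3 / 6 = -7 / 2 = -3.50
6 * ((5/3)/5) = 2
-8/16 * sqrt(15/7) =-sqrt(105)/14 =-0.73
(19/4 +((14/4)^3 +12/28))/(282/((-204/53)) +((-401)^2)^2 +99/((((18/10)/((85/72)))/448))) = 411723/221542695603236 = 0.00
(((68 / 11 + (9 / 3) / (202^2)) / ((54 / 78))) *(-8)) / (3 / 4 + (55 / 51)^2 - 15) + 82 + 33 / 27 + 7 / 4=49738635060773 / 550019272572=90.43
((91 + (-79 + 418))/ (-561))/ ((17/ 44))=-1720/ 867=-1.98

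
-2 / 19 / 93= -2 / 1767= -0.00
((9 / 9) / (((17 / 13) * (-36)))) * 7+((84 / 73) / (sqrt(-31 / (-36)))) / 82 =-91 / 612+252 * sqrt(31) / 92783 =-0.13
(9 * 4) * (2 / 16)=9 / 2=4.50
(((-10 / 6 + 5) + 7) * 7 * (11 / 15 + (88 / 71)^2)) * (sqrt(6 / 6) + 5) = 74479174 / 75615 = 984.98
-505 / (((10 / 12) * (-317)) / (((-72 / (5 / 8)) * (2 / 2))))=-349056 / 1585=-220.22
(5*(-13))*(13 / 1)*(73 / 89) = -61685 / 89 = -693.09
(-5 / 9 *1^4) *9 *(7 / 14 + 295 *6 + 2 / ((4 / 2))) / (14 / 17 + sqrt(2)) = 2108085 / 382 - 5119635 *sqrt(2) / 764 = -3958.23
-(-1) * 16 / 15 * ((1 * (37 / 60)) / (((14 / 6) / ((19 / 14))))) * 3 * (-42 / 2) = -4218 / 175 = -24.10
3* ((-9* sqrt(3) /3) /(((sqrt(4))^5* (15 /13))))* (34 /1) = -663* sqrt(3) /80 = -14.35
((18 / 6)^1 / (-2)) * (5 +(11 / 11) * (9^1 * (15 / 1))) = -210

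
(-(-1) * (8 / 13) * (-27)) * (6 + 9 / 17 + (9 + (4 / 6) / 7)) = -401616 / 1547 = -259.61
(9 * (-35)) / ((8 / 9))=-2835 / 8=-354.38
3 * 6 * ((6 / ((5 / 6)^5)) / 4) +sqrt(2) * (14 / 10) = 7 * sqrt(2) / 5 +209952 / 3125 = 69.16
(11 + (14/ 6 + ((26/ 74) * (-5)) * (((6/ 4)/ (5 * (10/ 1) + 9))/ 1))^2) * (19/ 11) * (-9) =-52929329287/ 209681516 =-252.43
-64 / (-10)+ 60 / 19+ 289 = 28363 / 95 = 298.56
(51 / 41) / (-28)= -51 / 1148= -0.04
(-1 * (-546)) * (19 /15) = 3458 /5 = 691.60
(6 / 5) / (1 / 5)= 6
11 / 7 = 1.57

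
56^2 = 3136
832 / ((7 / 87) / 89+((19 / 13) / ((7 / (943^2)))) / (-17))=-0.08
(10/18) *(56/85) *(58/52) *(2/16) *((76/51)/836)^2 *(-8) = -812/625980069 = -0.00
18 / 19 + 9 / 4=243 / 76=3.20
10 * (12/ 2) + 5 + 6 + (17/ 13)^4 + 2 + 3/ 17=36949741/ 485537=76.10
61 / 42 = 1.45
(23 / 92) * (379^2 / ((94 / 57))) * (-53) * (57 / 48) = -8244849759 / 6016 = -1370486.99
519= 519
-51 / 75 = -17 / 25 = -0.68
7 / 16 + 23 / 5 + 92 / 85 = 8323 / 1360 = 6.12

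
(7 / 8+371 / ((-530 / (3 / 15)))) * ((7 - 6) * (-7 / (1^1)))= -1029 / 200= -5.14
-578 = -578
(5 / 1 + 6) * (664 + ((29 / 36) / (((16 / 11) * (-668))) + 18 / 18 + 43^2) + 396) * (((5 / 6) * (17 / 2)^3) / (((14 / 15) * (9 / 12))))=1512764307503075 / 64641024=23402542.44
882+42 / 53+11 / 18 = 842767 / 954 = 883.40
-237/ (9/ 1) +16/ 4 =-67/ 3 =-22.33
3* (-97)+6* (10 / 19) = -5469 / 19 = -287.84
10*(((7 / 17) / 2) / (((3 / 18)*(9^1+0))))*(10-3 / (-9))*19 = 41230 / 153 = 269.48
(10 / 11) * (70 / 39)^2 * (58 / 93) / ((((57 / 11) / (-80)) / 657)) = -16597280000 / 895869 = -18526.46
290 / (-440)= -29 / 44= -0.66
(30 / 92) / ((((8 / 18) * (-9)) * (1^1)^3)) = -15 / 184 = -0.08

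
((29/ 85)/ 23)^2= 841/ 3822025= 0.00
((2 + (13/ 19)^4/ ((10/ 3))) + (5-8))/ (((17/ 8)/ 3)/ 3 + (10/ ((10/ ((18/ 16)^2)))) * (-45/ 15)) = 350647776/ 1336441855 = 0.26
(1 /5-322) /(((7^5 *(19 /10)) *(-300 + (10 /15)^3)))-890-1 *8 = -1160235100121 /1292021318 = -898.00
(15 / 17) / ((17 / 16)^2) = 3840 / 4913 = 0.78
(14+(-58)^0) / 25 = 3 / 5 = 0.60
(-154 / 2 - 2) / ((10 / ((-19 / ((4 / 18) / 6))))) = 40527 / 10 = 4052.70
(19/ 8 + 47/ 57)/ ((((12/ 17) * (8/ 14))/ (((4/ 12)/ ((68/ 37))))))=377881/ 262656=1.44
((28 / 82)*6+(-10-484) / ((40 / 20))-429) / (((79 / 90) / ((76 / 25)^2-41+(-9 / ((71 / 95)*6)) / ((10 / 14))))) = 26541.25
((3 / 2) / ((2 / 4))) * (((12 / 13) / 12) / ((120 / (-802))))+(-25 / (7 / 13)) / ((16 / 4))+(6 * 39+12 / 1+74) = 139617 / 455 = 306.85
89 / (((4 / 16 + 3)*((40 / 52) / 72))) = 12816 / 5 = 2563.20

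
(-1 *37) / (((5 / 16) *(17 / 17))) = -592 / 5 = -118.40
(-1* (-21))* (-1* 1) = -21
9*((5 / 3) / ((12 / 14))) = 35 / 2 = 17.50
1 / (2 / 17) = 17 / 2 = 8.50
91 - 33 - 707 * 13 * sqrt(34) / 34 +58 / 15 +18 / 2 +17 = 1318 / 15 - 9191 * sqrt(34) / 34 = -1488.38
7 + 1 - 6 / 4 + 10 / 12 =22 / 3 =7.33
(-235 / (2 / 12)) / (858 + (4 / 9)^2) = -1.64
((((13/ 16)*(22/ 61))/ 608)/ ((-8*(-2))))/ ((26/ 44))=121/ 2373632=0.00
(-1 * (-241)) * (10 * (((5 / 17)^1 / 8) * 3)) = 18075 / 68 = 265.81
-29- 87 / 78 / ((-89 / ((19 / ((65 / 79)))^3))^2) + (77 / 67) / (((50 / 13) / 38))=-22239022800692229103943 / 1040658662859968750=-21370.14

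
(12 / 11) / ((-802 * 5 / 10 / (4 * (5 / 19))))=-240 / 83809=-0.00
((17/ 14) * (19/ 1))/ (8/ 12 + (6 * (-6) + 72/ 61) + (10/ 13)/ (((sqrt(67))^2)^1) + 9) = -51483939/ 56103362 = -0.92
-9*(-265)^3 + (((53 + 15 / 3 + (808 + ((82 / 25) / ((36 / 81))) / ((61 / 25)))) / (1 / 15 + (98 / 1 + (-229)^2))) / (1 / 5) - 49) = 16103246747442967 / 96146492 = 167486576.08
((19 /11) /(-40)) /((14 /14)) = -0.04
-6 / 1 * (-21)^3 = 55566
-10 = -10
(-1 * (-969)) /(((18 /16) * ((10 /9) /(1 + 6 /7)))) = 50388 /35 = 1439.66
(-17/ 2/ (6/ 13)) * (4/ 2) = -221/ 6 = -36.83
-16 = -16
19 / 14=1.36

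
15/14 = 1.07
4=4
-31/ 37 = -0.84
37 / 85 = 0.44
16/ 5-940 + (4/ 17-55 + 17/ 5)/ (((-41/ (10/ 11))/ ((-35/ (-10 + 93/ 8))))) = -479083764/ 498355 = -961.33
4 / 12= 0.33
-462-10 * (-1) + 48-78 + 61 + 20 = -401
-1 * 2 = -2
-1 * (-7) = 7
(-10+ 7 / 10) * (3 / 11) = -2.54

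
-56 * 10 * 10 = -5600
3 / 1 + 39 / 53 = 198 / 53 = 3.74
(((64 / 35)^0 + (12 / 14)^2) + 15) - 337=-15693 / 49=-320.27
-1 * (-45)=45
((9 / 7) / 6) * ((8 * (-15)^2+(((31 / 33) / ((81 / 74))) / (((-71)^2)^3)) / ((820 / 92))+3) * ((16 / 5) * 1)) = 1012485065264189936456 / 818935507585658925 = 1236.34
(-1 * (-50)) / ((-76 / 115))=-2875 / 38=-75.66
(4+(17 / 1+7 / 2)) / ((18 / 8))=98 / 9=10.89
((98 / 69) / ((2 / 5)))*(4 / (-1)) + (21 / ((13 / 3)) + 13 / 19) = -147806 / 17043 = -8.67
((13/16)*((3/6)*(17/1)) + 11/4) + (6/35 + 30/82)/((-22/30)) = 901497/101024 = 8.92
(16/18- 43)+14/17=-6317/153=-41.29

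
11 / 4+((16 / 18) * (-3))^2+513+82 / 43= 524.77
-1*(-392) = 392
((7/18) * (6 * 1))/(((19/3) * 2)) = 7/38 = 0.18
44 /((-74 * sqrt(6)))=-11 * sqrt(6) /111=-0.24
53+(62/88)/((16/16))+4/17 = 40347/748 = 53.94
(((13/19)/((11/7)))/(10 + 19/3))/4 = 39/5852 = 0.01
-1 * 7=-7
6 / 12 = 1 / 2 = 0.50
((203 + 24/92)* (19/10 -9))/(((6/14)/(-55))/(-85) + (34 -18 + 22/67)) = -145554091375/1646862146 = -88.38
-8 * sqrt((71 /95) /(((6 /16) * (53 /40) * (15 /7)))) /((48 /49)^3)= -117649 * sqrt(2502395) /26101440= -7.13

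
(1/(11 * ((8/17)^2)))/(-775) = -289/545600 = -0.00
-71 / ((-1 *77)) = 71 / 77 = 0.92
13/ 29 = 0.45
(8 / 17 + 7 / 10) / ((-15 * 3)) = -199 / 7650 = -0.03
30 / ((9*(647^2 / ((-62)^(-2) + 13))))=249865 / 2413699494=0.00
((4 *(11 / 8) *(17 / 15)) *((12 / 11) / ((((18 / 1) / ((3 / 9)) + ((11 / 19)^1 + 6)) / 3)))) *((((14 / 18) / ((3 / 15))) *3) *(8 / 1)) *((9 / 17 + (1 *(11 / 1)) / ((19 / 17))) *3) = 1125600 / 1151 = 977.93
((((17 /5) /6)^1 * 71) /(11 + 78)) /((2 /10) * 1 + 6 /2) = 1207 /8544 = 0.14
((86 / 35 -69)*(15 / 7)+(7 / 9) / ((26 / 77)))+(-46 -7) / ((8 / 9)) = -9168829 / 45864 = -199.91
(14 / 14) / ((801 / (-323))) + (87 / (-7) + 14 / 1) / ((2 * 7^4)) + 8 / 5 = 161155957 / 134624070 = 1.20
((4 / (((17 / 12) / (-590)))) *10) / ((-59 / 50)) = 240000 / 17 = 14117.65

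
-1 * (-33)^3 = 35937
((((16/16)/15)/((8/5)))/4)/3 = 1/288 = 0.00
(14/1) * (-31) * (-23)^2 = -229586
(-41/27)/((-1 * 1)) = 41/27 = 1.52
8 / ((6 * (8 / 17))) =17 / 6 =2.83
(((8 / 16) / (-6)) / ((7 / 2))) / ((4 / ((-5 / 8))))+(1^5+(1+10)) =16133 / 1344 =12.00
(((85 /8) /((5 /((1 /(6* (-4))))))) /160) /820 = -17 /25190400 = -0.00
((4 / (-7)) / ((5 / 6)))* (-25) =120 / 7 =17.14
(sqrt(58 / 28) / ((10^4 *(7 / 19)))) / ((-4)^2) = 19 *sqrt(406) / 15680000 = 0.00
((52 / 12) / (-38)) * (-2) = 13 / 57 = 0.23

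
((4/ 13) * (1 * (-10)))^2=1600/ 169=9.47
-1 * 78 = -78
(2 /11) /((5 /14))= 28 /55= 0.51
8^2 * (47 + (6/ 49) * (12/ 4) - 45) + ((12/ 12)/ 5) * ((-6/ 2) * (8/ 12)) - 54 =23792/ 245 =97.11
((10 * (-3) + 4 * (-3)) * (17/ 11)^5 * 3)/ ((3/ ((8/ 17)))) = -28063056/ 161051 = -174.25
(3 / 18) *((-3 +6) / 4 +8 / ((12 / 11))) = 97 / 72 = 1.35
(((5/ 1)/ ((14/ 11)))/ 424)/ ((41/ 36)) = 495/ 60844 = 0.01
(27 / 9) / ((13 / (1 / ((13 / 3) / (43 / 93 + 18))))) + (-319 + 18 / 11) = -18232688 / 57629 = -316.38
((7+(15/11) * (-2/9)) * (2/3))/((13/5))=170/99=1.72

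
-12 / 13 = -0.92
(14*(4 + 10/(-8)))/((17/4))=154/17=9.06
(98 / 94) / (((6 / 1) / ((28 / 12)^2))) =2401 / 2538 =0.95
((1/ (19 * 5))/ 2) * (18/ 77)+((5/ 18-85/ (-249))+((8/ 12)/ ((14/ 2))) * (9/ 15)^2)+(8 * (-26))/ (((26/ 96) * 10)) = -76.15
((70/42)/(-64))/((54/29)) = -145/10368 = -0.01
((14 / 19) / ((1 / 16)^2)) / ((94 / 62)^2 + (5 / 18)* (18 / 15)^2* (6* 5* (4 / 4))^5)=3444224 / 177477521971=0.00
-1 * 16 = -16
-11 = -11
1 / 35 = 0.03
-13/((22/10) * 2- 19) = 65/73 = 0.89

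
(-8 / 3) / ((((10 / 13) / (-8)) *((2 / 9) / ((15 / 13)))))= 144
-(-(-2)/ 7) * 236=-472/ 7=-67.43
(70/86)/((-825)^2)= 7/5853375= 0.00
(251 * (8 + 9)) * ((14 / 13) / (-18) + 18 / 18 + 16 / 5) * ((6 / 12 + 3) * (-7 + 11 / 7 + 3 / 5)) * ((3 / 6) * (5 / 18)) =-41466.28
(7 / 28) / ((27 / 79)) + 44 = 4831 / 108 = 44.73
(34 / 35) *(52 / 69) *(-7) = -1768 / 345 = -5.12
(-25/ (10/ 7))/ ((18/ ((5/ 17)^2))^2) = -21875/ 54121608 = -0.00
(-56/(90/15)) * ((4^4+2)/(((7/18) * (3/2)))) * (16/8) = -8256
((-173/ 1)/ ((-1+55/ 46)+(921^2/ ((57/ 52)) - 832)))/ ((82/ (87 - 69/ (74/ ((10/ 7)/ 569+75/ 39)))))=-24681727382757/ 106135662753678922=-0.00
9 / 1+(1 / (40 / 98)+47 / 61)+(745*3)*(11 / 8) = 7528243 / 2440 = 3085.35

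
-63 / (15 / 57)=-1197 / 5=-239.40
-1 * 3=-3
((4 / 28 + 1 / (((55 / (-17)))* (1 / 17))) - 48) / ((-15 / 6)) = 40896 / 1925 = 21.24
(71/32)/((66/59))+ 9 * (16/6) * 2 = 105565/2112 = 49.98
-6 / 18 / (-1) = 1 / 3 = 0.33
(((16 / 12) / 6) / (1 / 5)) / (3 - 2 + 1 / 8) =80 / 81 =0.99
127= 127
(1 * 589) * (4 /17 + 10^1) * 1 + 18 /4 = 205125 /34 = 6033.09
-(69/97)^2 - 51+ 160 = 1020820/9409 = 108.49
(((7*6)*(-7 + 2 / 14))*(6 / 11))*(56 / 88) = -12096 / 121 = -99.97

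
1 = 1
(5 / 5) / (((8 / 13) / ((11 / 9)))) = 143 / 72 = 1.99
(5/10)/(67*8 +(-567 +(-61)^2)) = 1/7380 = 0.00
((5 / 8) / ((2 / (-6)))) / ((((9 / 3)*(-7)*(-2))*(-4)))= 5 / 448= 0.01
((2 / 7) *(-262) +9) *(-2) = 922 / 7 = 131.71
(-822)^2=675684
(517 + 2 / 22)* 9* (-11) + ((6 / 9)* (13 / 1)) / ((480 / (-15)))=-2457229 / 48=-51192.27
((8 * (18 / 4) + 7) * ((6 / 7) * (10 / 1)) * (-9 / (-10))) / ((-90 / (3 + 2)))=-129 / 7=-18.43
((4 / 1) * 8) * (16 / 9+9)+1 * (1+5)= 3158 / 9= 350.89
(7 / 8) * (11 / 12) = 77 / 96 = 0.80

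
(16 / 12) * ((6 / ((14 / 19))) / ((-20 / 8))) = -152 / 35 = -4.34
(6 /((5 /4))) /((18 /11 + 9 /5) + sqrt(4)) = 0.88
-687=-687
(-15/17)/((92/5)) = -75/1564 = -0.05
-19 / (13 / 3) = -57 / 13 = -4.38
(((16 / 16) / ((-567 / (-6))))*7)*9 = 2 / 3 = 0.67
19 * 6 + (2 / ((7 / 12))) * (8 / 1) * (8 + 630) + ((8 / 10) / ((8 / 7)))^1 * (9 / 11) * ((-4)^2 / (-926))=3139679946 / 178255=17613.42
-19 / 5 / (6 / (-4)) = 38 / 15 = 2.53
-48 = -48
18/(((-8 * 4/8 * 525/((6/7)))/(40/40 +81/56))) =-1233/68600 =-0.02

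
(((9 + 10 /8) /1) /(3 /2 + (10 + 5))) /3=41 /198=0.21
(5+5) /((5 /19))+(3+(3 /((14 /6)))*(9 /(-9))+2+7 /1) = 341 /7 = 48.71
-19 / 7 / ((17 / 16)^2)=-4864 / 2023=-2.40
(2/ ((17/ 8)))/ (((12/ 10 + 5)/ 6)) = 480/ 527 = 0.91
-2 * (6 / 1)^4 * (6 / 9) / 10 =-172.80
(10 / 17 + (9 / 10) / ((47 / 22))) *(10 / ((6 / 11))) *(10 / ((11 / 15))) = 201650 / 799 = 252.38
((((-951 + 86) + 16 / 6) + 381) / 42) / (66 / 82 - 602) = 29602 / 1552887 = 0.02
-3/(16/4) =-3/4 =-0.75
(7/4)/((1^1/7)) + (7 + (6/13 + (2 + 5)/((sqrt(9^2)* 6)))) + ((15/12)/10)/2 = 111779/5616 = 19.90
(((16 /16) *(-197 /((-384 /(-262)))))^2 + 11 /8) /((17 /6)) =666051937 /104448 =6376.88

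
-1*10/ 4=-5/ 2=-2.50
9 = 9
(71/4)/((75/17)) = 1207/300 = 4.02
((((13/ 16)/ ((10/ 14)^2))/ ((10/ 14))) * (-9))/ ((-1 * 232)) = 40131/ 464000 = 0.09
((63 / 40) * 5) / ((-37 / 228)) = -48.53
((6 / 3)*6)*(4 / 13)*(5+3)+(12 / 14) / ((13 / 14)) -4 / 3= 1136 / 39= 29.13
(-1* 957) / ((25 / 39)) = -37323 / 25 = -1492.92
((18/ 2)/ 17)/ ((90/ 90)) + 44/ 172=0.79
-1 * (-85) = 85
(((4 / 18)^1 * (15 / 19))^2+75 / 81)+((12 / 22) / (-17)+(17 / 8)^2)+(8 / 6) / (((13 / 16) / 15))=45578677069 / 1516477248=30.06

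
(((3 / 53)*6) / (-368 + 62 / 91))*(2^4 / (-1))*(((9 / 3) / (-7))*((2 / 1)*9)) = -3744 / 32807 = -0.11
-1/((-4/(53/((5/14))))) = 371/10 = 37.10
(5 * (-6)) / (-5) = 6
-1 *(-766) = 766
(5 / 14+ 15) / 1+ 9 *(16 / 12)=383 / 14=27.36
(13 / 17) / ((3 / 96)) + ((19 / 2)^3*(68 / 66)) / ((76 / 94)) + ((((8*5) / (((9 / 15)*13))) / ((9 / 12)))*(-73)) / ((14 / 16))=669696151 / 1225224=546.59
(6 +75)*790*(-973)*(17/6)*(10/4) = -882048825/2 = -441024412.50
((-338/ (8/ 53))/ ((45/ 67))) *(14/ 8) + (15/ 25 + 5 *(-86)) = -4510001/ 720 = -6263.89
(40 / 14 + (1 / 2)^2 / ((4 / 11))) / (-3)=-397 / 336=-1.18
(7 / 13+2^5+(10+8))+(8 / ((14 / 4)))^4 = 2429425 / 31213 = 77.83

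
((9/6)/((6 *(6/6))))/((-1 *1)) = -0.25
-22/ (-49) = 22/ 49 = 0.45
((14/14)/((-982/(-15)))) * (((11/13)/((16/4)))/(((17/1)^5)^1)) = 165/72503577848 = 0.00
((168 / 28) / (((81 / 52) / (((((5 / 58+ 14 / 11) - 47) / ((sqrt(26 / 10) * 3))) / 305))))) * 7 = -815332 * sqrt(65) / 7880895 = -0.83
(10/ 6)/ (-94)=-5/ 282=-0.02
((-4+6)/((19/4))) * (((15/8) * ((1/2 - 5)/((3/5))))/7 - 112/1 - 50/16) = -13119/266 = -49.32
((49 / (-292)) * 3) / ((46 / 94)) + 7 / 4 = 0.72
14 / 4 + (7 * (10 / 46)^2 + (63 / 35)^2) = 187023 / 26450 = 7.07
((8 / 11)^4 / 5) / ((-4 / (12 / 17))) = -12288 / 1244485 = -0.01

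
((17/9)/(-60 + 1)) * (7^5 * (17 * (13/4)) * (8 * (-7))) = 884014586/531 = 1664810.90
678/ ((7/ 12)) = 8136/ 7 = 1162.29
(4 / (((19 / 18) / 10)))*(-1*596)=-22585.26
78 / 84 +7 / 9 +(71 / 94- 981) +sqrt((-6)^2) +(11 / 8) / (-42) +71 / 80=-8220443 / 8460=-971.68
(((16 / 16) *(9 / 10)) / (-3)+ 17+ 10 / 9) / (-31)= -1603 / 2790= -0.57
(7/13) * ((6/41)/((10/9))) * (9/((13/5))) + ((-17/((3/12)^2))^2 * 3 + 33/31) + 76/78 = 143026674982/644397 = 221954.28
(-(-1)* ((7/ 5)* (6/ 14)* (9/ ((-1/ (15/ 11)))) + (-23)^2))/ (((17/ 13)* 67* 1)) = 74594/ 12529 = 5.95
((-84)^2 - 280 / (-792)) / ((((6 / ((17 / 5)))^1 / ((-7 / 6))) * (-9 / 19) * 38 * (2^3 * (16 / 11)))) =83130901 / 3732480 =22.27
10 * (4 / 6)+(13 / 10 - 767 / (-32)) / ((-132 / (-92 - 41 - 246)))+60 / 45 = 1701257 / 21120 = 80.55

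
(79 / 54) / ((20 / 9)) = 79 / 120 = 0.66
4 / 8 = 1 / 2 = 0.50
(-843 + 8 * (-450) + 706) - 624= -4361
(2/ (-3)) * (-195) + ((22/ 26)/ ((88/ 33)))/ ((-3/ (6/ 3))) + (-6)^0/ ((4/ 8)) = 6853/ 52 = 131.79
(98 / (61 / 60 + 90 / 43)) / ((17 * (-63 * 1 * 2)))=-6020 / 409173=-0.01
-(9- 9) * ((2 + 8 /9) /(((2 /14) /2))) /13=0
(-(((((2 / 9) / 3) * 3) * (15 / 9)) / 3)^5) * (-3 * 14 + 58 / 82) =169300000 / 142958160441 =0.00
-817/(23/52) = -42484/23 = -1847.13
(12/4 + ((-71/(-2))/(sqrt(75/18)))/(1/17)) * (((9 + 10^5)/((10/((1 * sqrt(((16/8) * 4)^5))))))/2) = 9600864 * sqrt(2)/5 + 3862747616 * sqrt(3)/25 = 270334539.52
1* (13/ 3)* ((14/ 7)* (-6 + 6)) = 0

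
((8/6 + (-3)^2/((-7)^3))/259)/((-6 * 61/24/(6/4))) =-2690/5419057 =-0.00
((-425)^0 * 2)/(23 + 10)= 2/33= 0.06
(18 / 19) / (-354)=-3 / 1121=-0.00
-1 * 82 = -82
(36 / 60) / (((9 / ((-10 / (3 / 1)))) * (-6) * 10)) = 1 / 270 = 0.00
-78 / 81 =-26 / 27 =-0.96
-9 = -9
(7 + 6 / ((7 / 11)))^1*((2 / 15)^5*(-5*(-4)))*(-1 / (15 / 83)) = -244352 / 3189375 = -0.08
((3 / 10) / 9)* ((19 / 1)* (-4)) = -38 / 15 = -2.53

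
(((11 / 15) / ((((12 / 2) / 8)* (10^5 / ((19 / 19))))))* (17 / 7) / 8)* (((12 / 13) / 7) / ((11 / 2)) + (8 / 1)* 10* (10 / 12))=0.00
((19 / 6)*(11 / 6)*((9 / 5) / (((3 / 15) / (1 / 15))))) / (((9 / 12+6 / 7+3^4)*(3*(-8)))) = -1463 / 832680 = -0.00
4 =4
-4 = -4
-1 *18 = -18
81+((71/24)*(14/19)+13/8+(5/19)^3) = 13963231/164616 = 84.82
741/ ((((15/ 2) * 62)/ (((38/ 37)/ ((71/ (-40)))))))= -75088/ 81437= -0.92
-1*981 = -981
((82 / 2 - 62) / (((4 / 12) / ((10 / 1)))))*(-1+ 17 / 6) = -1155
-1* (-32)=32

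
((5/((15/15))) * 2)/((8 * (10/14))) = 7/4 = 1.75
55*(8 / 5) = 88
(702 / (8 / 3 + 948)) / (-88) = -1053 / 125488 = -0.01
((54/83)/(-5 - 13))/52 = -3/4316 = -0.00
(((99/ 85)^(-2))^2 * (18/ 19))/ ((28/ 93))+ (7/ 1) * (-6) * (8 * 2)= -634339032401/ 946364958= -670.29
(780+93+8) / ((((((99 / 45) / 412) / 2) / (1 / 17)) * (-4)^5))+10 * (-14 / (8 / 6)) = -2966995 / 23936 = -123.96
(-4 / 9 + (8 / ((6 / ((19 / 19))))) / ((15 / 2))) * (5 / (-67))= 4 / 201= 0.02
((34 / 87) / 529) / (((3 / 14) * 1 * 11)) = 476 / 1518759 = 0.00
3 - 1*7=-4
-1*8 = -8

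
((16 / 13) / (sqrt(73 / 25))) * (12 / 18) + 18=160 * sqrt(73) / 2847 + 18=18.48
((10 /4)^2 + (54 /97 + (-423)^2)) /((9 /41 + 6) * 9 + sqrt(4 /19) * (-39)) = 1517190263329 * sqrt(19) /5810058858 + 13791344888985 /3873372572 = 4698.80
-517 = -517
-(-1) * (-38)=-38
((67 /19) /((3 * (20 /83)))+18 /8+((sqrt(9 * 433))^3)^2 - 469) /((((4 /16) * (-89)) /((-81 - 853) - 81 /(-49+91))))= 63144971368860047 /25365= 2489452843243.05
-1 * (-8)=8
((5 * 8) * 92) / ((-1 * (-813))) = 3680 / 813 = 4.53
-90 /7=-12.86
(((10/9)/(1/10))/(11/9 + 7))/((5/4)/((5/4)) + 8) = 50/333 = 0.15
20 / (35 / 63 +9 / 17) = 1530 / 83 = 18.43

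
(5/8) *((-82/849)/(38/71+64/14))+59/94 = 5307943/8619048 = 0.62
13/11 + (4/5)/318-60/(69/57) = -9731089/201135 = -48.38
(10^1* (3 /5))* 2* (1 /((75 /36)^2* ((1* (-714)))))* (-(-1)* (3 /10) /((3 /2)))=-288 /371875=-0.00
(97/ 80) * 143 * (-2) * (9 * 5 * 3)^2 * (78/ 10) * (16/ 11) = -71702982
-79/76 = -1.04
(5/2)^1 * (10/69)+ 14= 991/69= 14.36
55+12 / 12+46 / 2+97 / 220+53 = 29137 / 220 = 132.44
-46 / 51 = -0.90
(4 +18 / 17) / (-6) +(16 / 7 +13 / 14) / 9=-347 / 714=-0.49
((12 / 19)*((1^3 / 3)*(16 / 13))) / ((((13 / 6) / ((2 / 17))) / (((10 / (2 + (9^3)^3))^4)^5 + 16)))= 4194536957187385719273268117214716388617041711314516253172794644454683235918235591542998040707456405711823648183660110628226399692201221635771399714504903797587295853102116864 / 18633397532713852885576976457877581665481645173789509986323514099678368635991921080367646000007968979377548623323686072498616087239435879348295361020156163492358212787539490011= 0.23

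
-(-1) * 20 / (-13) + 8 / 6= -8 / 39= -0.21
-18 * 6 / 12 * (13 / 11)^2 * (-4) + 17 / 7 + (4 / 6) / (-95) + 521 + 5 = 578.70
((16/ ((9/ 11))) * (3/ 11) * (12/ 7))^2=4096/ 49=83.59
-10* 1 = -10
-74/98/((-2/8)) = 148/49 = 3.02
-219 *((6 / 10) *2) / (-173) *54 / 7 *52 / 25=3689712 / 151375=24.37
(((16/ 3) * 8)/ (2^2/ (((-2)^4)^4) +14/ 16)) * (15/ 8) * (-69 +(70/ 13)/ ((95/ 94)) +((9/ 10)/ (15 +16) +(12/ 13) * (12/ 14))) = -4415546851328/ 768448863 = -5746.05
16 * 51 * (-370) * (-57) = 17209440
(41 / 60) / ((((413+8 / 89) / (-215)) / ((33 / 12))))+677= 27743941 / 41040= 676.02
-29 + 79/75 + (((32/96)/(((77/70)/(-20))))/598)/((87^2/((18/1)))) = -5797643704/207453675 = -27.95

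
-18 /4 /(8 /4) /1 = -9 /4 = -2.25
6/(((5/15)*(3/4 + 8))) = 72/35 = 2.06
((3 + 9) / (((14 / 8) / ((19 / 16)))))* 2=114 / 7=16.29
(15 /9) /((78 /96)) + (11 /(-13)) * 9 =-217 /39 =-5.56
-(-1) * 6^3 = 216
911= 911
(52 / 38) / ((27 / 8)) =208 / 513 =0.41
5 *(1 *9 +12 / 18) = 145 / 3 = 48.33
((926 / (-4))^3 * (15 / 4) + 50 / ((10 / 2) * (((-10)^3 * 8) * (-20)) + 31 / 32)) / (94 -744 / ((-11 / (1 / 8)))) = -59892076200821315 / 131891359712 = -454101.59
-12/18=-2/3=-0.67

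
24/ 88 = 3/ 11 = 0.27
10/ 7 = 1.43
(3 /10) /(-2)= -3 /20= -0.15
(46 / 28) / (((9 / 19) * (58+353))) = 437 / 51786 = 0.01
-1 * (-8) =8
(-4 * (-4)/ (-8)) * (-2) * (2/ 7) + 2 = 22/ 7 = 3.14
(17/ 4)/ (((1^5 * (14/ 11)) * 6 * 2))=187/ 672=0.28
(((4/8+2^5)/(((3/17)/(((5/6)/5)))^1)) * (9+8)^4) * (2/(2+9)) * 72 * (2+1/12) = 2307267625/33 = 69917200.76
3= 3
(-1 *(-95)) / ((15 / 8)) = 152 / 3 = 50.67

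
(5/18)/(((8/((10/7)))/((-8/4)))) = -25/252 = -0.10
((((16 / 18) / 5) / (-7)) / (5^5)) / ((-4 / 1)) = 2 / 984375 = 0.00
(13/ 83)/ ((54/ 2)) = 13/ 2241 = 0.01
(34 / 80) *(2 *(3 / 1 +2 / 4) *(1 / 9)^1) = 119 / 360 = 0.33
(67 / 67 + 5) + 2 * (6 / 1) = 18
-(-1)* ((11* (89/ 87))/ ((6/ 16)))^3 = 480416634368/ 17779581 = 27020.69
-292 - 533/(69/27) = -11513/23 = -500.57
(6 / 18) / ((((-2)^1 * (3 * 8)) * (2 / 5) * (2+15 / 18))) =-5 / 816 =-0.01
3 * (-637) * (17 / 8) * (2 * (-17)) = 138069.75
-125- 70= -195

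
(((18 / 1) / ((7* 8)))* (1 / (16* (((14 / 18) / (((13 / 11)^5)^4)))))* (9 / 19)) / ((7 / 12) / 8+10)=41563855775664308372657787 / 1211322694375800654806897354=0.03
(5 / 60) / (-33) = -1 / 396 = -0.00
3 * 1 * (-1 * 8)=-24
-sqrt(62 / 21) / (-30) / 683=sqrt(1302) / 430290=0.00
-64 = -64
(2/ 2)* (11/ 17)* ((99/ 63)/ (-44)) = -11/ 476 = -0.02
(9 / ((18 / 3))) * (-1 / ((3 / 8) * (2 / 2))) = -4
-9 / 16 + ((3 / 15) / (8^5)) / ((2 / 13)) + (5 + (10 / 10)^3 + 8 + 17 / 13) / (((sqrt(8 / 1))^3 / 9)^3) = -184307 / 327680 + 145071* sqrt(2) / 212992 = 0.40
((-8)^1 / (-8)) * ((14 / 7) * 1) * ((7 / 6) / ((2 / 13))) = 91 / 6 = 15.17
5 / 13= 0.38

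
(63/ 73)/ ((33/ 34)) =714/ 803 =0.89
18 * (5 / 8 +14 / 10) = 729 / 20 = 36.45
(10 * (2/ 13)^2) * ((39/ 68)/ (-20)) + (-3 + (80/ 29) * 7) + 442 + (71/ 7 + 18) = 486.45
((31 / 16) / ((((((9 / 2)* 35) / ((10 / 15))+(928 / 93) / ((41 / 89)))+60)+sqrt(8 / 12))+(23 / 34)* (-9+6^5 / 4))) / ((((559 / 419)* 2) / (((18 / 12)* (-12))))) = -3196432351211468391 / 397864159877241849532+163730061451647* sqrt(6) / 99466039969310462383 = -0.01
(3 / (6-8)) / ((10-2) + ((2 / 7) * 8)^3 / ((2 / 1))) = -1029 / 9584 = -0.11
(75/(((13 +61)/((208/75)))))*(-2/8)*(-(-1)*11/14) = -143/259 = -0.55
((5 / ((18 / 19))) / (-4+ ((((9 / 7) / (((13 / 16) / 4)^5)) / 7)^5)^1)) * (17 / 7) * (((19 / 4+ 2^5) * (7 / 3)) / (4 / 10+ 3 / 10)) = 6627593410185362484084823596144242202025 / 178470103778653239469920167616843403996487438046384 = 0.00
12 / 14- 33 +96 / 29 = -5853 / 203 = -28.83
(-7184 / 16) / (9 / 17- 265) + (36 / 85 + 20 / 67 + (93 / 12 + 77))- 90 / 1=-2.83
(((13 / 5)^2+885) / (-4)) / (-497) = 157 / 350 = 0.45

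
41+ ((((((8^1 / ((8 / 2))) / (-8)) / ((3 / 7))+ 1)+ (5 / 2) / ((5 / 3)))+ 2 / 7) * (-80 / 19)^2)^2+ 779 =134742680020 / 57471561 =2344.51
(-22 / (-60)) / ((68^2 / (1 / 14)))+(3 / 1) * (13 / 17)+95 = 97.29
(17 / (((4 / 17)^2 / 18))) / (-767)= -7.21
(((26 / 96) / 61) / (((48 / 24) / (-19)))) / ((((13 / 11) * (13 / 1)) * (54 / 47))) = -9823 / 4110912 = -0.00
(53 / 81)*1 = 0.65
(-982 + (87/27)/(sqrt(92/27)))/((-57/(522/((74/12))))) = 1025208/703 - 5046 * sqrt(69)/16169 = 1455.74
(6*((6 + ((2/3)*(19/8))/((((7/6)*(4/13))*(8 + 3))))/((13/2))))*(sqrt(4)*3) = 35.45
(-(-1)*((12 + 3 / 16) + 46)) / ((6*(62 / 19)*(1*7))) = 2527 / 5952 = 0.42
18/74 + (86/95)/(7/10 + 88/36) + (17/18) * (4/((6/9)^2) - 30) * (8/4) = -23357924/596847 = -39.14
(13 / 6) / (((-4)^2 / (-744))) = -403 / 4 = -100.75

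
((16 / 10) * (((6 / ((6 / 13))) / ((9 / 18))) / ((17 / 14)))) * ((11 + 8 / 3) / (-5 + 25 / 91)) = -5432336 / 54825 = -99.09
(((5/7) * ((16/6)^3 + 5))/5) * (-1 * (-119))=10999/27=407.37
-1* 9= -9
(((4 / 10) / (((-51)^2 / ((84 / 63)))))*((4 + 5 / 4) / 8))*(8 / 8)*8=14 / 13005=0.00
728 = 728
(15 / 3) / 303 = 5 / 303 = 0.02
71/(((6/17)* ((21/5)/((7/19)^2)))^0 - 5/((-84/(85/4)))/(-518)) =12357408/173623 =71.17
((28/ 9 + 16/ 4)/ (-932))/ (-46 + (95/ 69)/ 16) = 5888/ 35431611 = 0.00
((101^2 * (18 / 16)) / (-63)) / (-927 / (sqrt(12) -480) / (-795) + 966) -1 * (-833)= 9779257397071415004 / 11742463030433863 -278436295 * sqrt(3) / 140909556365206356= 832.81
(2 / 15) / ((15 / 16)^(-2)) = 15 / 128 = 0.12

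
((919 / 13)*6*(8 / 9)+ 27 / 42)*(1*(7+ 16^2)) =54232441 / 546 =99326.82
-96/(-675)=32/225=0.14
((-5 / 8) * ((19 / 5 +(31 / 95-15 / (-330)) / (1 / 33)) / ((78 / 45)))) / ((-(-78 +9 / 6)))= -15265 / 201552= -0.08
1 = 1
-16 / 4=-4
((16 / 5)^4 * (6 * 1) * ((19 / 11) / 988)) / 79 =98304 / 7060625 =0.01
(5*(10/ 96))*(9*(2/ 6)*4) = 25/ 4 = 6.25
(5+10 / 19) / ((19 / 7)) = 735 / 361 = 2.04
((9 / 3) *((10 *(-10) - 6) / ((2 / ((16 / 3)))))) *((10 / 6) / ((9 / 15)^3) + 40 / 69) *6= -26211680 / 621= -42208.82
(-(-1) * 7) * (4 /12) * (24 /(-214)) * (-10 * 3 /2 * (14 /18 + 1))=2240 /321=6.98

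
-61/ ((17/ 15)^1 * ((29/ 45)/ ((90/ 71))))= -3705750/ 35003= -105.87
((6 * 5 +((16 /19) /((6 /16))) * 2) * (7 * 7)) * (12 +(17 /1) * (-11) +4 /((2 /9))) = -15124438 /57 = -265341.02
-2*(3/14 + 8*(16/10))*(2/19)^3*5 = -0.15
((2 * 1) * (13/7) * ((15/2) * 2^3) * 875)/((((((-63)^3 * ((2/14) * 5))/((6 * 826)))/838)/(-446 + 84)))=930696208000/567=1641439520.28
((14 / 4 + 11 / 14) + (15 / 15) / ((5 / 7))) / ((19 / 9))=1791 / 665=2.69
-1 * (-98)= 98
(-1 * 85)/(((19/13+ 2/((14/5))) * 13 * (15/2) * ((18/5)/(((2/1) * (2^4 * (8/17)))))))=-4480/2673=-1.68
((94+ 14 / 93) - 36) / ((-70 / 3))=-2704 / 1085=-2.49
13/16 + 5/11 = 223/176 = 1.27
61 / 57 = 1.07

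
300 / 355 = 60 / 71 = 0.85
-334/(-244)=167/122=1.37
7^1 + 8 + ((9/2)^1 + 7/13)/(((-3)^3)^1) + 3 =12505/702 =17.81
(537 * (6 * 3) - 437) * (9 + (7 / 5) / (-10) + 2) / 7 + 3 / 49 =35079579 / 2450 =14318.20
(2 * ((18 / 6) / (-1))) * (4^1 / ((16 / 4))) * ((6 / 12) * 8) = -24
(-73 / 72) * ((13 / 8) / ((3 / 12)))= -949 / 144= -6.59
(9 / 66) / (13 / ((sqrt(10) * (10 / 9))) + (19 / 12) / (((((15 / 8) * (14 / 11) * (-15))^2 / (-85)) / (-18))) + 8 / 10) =-67925466000 / 1193997555179 + 29536801875 * sqrt(10) / 1193997555179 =0.02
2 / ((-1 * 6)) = -1 / 3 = -0.33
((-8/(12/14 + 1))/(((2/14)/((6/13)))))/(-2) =6.96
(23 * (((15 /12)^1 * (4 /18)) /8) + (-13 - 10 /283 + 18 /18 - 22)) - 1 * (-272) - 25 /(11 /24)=82579691 /448272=184.22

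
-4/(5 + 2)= -4/7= -0.57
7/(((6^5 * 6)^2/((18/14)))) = 0.00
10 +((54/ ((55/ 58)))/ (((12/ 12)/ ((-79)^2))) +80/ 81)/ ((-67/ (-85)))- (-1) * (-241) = 26902244917/ 59697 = 450646.51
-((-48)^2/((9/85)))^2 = -473497600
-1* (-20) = 20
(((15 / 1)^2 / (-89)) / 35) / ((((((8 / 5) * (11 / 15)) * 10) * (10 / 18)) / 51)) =-61965 / 109648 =-0.57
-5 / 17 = -0.29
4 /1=4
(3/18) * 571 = 95.17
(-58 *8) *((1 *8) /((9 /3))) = -3712 /3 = -1237.33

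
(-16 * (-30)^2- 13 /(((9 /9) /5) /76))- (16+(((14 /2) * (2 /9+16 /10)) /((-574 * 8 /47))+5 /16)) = -13936451 /720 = -19356.18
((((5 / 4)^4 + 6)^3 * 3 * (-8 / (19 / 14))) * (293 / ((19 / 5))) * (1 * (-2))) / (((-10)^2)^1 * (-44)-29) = -310471128379965 / 838267830272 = -370.37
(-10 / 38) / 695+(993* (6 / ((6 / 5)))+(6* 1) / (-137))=4964.96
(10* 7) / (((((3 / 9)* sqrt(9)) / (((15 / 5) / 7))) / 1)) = 30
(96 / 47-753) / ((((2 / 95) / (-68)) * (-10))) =-11400285 / 47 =-242559.26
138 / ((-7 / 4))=-552 / 7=-78.86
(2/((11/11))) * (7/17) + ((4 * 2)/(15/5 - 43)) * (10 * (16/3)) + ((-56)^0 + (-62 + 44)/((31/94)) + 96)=51503/1581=32.58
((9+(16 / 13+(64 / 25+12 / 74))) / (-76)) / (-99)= 155759 / 90476100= 0.00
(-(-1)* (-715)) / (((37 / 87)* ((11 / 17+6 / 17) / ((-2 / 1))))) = 124410 / 37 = 3362.43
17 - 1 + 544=560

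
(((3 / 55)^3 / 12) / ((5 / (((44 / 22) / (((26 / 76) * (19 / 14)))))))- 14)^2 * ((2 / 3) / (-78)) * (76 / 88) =-217761853310402072 / 150515559446484375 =-1.45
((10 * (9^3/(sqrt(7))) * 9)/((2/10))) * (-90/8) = -7381125 * sqrt(7)/14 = -1394901.51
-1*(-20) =20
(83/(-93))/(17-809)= 83/73656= 0.00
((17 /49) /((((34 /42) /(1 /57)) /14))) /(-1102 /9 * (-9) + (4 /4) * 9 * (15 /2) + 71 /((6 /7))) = 0.00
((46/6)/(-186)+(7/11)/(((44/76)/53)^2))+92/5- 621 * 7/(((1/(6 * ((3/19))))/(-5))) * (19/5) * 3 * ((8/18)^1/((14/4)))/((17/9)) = 1334058775337/63129330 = 21132.15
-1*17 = -17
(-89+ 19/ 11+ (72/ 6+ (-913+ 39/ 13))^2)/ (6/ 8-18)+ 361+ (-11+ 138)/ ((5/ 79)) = -168404638/ 3795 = -44375.40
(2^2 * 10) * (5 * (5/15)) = 200/3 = 66.67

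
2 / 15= 0.13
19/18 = 1.06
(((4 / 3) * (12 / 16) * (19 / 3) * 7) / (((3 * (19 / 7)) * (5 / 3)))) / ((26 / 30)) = 49 / 13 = 3.77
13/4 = 3.25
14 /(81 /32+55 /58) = 12992 /3229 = 4.02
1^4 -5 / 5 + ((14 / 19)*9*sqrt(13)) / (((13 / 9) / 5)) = 5670*sqrt(13) / 247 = 82.77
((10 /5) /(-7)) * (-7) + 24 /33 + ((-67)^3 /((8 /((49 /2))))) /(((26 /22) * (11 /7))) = -1134772559 /2288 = -495967.03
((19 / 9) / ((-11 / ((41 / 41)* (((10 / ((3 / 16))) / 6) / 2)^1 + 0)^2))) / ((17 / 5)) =-152000 / 136323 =-1.11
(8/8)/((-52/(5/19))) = -5/988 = -0.01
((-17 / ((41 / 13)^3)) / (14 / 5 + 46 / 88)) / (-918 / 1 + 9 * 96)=241670 / 80017281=0.00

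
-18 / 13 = -1.38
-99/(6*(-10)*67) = 33/1340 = 0.02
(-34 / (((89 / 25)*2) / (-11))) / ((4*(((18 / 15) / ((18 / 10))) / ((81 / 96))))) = 378675 / 22784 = 16.62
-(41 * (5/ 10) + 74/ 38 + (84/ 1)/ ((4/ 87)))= -70279/ 38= -1849.45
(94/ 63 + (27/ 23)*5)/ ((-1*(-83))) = 10667/ 120267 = 0.09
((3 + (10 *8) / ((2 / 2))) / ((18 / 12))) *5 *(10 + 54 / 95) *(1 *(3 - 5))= -333328 / 57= -5847.86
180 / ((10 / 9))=162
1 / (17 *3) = 0.02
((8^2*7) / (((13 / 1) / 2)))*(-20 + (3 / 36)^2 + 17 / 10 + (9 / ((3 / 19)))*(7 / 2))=7306264 / 585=12489.34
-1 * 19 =-19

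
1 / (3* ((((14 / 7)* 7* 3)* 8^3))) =1 / 64512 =0.00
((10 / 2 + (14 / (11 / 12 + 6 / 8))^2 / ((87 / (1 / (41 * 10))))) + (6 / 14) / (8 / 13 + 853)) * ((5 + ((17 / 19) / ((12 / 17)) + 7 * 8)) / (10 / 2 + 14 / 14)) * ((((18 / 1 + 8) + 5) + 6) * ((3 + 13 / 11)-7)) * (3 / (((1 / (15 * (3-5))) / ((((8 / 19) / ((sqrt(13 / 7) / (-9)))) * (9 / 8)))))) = -235115294229327021 * sqrt(91) / 1471579434325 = -1524115.46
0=0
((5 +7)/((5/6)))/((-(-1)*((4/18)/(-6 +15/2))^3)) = 177147/40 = 4428.68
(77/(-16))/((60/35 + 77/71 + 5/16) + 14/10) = -191345/179369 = -1.07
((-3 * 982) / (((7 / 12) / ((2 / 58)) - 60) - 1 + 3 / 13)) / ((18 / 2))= 51064 / 6841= 7.46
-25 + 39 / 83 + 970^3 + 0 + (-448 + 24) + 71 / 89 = 6741912143601 / 7387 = 912672552.27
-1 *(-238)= 238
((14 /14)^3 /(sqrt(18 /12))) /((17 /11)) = 0.53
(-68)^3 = -314432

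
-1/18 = -0.06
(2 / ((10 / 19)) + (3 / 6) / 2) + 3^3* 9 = 247.05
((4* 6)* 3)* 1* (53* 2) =7632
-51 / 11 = -4.64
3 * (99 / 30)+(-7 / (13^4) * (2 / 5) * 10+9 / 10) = 1542154 / 142805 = 10.80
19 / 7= 2.71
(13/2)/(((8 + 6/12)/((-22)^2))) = 6292/17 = 370.12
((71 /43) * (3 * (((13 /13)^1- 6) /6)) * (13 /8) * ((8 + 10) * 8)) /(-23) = 41535 /989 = 42.00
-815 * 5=-4075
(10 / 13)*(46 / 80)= 23 / 52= 0.44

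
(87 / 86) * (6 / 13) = 0.47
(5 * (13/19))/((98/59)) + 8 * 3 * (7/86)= 321313/80066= 4.01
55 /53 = 1.04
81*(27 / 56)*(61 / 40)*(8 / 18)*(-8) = -211.76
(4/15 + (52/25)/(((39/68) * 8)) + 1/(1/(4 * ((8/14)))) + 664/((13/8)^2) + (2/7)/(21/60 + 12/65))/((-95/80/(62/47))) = -148554616896/524436575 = -283.27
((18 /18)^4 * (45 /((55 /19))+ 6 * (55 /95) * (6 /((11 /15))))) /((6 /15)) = 109.92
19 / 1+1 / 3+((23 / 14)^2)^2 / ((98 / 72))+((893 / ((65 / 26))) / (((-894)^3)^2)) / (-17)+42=170228302327572437145907483 / 2552714721220216297641120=66.69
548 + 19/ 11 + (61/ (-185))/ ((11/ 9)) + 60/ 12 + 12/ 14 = 7910457/ 14245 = 555.31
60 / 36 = 1.67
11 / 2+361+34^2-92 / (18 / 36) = 2677 / 2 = 1338.50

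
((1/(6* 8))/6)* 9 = 1/32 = 0.03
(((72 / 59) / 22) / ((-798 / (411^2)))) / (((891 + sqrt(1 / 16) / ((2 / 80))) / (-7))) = 1013526 / 11110231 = 0.09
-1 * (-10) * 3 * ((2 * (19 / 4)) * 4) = 1140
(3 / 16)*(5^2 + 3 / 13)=123 / 26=4.73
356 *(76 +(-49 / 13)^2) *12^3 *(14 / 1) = 776895303.20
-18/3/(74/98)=-294/37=-7.95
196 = 196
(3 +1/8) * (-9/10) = -45/16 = -2.81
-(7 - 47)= 40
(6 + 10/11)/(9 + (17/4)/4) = 1216/1771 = 0.69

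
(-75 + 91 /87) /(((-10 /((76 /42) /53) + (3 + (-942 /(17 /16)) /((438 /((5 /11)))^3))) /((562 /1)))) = 453552738693831051 /3163515788594998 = 143.37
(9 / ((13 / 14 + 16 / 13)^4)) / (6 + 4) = 548599688 / 13252496445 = 0.04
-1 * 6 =-6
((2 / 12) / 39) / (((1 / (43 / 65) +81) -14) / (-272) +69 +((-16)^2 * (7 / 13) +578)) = 2924 / 536831955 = 0.00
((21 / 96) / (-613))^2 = 49 / 384787456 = 0.00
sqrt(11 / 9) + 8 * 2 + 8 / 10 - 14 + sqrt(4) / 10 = sqrt(11) / 3 + 3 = 4.11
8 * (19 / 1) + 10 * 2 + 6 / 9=518 / 3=172.67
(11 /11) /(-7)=-1 /7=-0.14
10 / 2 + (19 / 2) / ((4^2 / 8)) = 39 / 4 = 9.75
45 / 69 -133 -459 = -13601 / 23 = -591.35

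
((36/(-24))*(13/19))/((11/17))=-663/418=-1.59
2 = 2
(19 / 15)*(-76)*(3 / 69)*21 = -10108 / 115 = -87.90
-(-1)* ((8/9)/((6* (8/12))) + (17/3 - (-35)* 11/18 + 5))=581/18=32.28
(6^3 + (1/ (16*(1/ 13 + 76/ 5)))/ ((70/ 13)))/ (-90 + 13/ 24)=-48045481/ 19898396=-2.41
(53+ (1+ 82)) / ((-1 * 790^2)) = -34 / 156025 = -0.00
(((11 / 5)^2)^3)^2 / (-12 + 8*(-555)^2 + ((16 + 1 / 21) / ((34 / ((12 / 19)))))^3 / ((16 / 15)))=6595553074163354359982 / 1264308018362876220703125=0.01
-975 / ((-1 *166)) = 975 / 166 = 5.87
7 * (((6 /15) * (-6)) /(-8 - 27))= 12 /25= 0.48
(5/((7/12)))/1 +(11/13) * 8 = 1396/91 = 15.34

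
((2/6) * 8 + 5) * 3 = 23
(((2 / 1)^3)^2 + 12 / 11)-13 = 573 / 11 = 52.09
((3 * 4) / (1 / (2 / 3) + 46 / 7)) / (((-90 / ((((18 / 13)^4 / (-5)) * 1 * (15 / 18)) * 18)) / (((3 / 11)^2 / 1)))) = 26453952 / 1952572765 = 0.01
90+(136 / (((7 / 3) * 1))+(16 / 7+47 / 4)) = 4545 / 28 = 162.32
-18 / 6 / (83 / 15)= -45 / 83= -0.54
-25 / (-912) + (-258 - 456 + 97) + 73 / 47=-26379337 / 42864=-615.42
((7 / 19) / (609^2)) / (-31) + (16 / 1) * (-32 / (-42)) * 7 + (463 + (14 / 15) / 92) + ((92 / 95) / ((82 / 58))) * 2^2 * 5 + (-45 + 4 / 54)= 456534647921699 / 882845662230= 517.12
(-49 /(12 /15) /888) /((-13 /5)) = 1225 /46176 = 0.03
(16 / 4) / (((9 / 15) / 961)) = 19220 / 3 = 6406.67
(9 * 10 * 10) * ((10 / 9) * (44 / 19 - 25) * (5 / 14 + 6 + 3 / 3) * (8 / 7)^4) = -284708.64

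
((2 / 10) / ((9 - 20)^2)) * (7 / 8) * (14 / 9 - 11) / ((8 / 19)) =-2261 / 69696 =-0.03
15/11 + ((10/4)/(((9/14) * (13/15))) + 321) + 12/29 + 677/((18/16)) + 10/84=485507291/522522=929.16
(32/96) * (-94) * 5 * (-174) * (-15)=-408900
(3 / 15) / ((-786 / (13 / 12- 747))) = 8951 / 47160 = 0.19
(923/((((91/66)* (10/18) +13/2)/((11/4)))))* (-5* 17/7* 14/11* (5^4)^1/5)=-674847.52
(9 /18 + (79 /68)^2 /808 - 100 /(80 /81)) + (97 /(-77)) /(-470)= -6811050083473 /67606394240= -100.75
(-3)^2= 9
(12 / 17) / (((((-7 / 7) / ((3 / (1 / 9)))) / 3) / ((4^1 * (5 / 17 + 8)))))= -548208 / 289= -1896.91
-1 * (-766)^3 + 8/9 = 4045095872/9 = 449455096.89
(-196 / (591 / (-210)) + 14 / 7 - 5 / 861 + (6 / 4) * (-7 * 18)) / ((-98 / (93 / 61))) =308549882 / 168995071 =1.83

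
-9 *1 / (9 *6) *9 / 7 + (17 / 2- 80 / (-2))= 48.29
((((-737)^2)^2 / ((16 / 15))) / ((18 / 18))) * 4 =4425488438415 / 4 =1106372109603.75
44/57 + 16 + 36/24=18.27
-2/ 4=-1/ 2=-0.50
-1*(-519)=519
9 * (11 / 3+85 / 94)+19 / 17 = 67525 / 1598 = 42.26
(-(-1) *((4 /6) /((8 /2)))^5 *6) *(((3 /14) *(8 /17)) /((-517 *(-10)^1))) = 1 /66444840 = 0.00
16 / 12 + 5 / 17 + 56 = 2939 / 51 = 57.63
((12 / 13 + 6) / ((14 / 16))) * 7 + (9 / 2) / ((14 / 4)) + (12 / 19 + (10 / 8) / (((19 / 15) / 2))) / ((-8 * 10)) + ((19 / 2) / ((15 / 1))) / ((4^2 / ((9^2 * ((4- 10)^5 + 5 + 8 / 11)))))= -3782011707 / 152152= -24856.80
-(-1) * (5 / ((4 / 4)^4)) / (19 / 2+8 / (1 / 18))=10 / 307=0.03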